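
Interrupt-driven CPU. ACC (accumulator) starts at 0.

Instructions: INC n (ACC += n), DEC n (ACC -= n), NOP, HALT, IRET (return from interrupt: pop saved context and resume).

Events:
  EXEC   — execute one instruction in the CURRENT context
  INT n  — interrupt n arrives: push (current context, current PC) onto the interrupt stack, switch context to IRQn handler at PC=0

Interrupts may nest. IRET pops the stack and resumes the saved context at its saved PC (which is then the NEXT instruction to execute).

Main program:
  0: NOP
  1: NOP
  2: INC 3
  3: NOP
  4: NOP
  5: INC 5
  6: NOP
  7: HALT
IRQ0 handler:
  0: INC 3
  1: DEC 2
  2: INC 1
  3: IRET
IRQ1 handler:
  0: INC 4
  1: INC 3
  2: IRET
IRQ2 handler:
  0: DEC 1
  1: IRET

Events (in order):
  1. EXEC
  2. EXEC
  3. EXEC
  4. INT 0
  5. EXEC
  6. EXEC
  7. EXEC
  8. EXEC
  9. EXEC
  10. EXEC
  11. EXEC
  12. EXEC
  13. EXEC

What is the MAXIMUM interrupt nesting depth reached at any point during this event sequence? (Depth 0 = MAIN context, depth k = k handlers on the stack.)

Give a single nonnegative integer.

Answer: 1

Derivation:
Event 1 (EXEC): [MAIN] PC=0: NOP [depth=0]
Event 2 (EXEC): [MAIN] PC=1: NOP [depth=0]
Event 3 (EXEC): [MAIN] PC=2: INC 3 -> ACC=3 [depth=0]
Event 4 (INT 0): INT 0 arrives: push (MAIN, PC=3), enter IRQ0 at PC=0 (depth now 1) [depth=1]
Event 5 (EXEC): [IRQ0] PC=0: INC 3 -> ACC=6 [depth=1]
Event 6 (EXEC): [IRQ0] PC=1: DEC 2 -> ACC=4 [depth=1]
Event 7 (EXEC): [IRQ0] PC=2: INC 1 -> ACC=5 [depth=1]
Event 8 (EXEC): [IRQ0] PC=3: IRET -> resume MAIN at PC=3 (depth now 0) [depth=0]
Event 9 (EXEC): [MAIN] PC=3: NOP [depth=0]
Event 10 (EXEC): [MAIN] PC=4: NOP [depth=0]
Event 11 (EXEC): [MAIN] PC=5: INC 5 -> ACC=10 [depth=0]
Event 12 (EXEC): [MAIN] PC=6: NOP [depth=0]
Event 13 (EXEC): [MAIN] PC=7: HALT [depth=0]
Max depth observed: 1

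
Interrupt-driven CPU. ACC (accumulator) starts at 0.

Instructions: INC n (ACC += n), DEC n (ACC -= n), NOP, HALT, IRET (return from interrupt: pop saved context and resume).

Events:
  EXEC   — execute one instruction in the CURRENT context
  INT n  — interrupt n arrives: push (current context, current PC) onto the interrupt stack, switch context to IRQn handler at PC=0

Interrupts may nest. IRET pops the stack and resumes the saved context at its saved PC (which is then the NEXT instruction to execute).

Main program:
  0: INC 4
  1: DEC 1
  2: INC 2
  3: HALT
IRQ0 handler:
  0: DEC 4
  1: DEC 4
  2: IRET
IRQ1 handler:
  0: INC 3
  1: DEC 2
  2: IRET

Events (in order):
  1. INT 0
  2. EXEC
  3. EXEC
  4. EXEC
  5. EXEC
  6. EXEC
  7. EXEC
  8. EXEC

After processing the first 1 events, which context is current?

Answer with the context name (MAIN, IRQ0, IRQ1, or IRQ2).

Answer: IRQ0

Derivation:
Event 1 (INT 0): INT 0 arrives: push (MAIN, PC=0), enter IRQ0 at PC=0 (depth now 1)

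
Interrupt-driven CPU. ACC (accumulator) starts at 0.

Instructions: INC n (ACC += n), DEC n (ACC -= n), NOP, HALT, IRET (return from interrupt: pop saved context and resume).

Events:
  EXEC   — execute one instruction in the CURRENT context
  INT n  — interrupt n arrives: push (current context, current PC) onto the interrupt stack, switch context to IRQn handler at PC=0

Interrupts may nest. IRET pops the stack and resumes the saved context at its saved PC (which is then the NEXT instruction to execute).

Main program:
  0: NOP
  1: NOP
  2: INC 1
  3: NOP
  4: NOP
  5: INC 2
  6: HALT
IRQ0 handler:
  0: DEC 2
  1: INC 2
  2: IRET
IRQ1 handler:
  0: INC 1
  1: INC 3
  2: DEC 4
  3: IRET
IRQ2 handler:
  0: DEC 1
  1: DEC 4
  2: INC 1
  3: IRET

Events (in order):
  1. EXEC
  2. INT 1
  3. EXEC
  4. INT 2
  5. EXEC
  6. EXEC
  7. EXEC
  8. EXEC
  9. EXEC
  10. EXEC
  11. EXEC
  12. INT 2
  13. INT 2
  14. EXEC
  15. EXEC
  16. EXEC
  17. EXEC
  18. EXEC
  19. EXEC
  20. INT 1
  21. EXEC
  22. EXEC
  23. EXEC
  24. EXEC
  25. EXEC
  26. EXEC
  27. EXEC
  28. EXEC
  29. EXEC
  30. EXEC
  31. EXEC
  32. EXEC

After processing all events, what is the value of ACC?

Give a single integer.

Answer: -9

Derivation:
Event 1 (EXEC): [MAIN] PC=0: NOP
Event 2 (INT 1): INT 1 arrives: push (MAIN, PC=1), enter IRQ1 at PC=0 (depth now 1)
Event 3 (EXEC): [IRQ1] PC=0: INC 1 -> ACC=1
Event 4 (INT 2): INT 2 arrives: push (IRQ1, PC=1), enter IRQ2 at PC=0 (depth now 2)
Event 5 (EXEC): [IRQ2] PC=0: DEC 1 -> ACC=0
Event 6 (EXEC): [IRQ2] PC=1: DEC 4 -> ACC=-4
Event 7 (EXEC): [IRQ2] PC=2: INC 1 -> ACC=-3
Event 8 (EXEC): [IRQ2] PC=3: IRET -> resume IRQ1 at PC=1 (depth now 1)
Event 9 (EXEC): [IRQ1] PC=1: INC 3 -> ACC=0
Event 10 (EXEC): [IRQ1] PC=2: DEC 4 -> ACC=-4
Event 11 (EXEC): [IRQ1] PC=3: IRET -> resume MAIN at PC=1 (depth now 0)
Event 12 (INT 2): INT 2 arrives: push (MAIN, PC=1), enter IRQ2 at PC=0 (depth now 1)
Event 13 (INT 2): INT 2 arrives: push (IRQ2, PC=0), enter IRQ2 at PC=0 (depth now 2)
Event 14 (EXEC): [IRQ2] PC=0: DEC 1 -> ACC=-5
Event 15 (EXEC): [IRQ2] PC=1: DEC 4 -> ACC=-9
Event 16 (EXEC): [IRQ2] PC=2: INC 1 -> ACC=-8
Event 17 (EXEC): [IRQ2] PC=3: IRET -> resume IRQ2 at PC=0 (depth now 1)
Event 18 (EXEC): [IRQ2] PC=0: DEC 1 -> ACC=-9
Event 19 (EXEC): [IRQ2] PC=1: DEC 4 -> ACC=-13
Event 20 (INT 1): INT 1 arrives: push (IRQ2, PC=2), enter IRQ1 at PC=0 (depth now 2)
Event 21 (EXEC): [IRQ1] PC=0: INC 1 -> ACC=-12
Event 22 (EXEC): [IRQ1] PC=1: INC 3 -> ACC=-9
Event 23 (EXEC): [IRQ1] PC=2: DEC 4 -> ACC=-13
Event 24 (EXEC): [IRQ1] PC=3: IRET -> resume IRQ2 at PC=2 (depth now 1)
Event 25 (EXEC): [IRQ2] PC=2: INC 1 -> ACC=-12
Event 26 (EXEC): [IRQ2] PC=3: IRET -> resume MAIN at PC=1 (depth now 0)
Event 27 (EXEC): [MAIN] PC=1: NOP
Event 28 (EXEC): [MAIN] PC=2: INC 1 -> ACC=-11
Event 29 (EXEC): [MAIN] PC=3: NOP
Event 30 (EXEC): [MAIN] PC=4: NOP
Event 31 (EXEC): [MAIN] PC=5: INC 2 -> ACC=-9
Event 32 (EXEC): [MAIN] PC=6: HALT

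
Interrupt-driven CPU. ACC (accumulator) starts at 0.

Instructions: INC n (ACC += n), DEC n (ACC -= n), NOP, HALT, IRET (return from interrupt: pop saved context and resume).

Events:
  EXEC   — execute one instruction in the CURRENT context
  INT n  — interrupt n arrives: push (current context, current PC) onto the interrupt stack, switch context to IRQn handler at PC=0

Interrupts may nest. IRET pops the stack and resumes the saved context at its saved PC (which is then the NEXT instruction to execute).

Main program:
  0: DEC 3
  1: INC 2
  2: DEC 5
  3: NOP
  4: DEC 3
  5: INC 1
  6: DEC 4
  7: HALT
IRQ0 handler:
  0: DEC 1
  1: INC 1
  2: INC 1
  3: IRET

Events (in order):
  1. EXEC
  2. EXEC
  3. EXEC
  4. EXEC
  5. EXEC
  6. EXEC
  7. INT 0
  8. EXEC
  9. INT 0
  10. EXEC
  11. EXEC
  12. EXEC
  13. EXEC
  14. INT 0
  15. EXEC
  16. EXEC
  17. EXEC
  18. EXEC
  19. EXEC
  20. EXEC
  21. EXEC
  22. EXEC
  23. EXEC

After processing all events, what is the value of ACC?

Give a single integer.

Event 1 (EXEC): [MAIN] PC=0: DEC 3 -> ACC=-3
Event 2 (EXEC): [MAIN] PC=1: INC 2 -> ACC=-1
Event 3 (EXEC): [MAIN] PC=2: DEC 5 -> ACC=-6
Event 4 (EXEC): [MAIN] PC=3: NOP
Event 5 (EXEC): [MAIN] PC=4: DEC 3 -> ACC=-9
Event 6 (EXEC): [MAIN] PC=5: INC 1 -> ACC=-8
Event 7 (INT 0): INT 0 arrives: push (MAIN, PC=6), enter IRQ0 at PC=0 (depth now 1)
Event 8 (EXEC): [IRQ0] PC=0: DEC 1 -> ACC=-9
Event 9 (INT 0): INT 0 arrives: push (IRQ0, PC=1), enter IRQ0 at PC=0 (depth now 2)
Event 10 (EXEC): [IRQ0] PC=0: DEC 1 -> ACC=-10
Event 11 (EXEC): [IRQ0] PC=1: INC 1 -> ACC=-9
Event 12 (EXEC): [IRQ0] PC=2: INC 1 -> ACC=-8
Event 13 (EXEC): [IRQ0] PC=3: IRET -> resume IRQ0 at PC=1 (depth now 1)
Event 14 (INT 0): INT 0 arrives: push (IRQ0, PC=1), enter IRQ0 at PC=0 (depth now 2)
Event 15 (EXEC): [IRQ0] PC=0: DEC 1 -> ACC=-9
Event 16 (EXEC): [IRQ0] PC=1: INC 1 -> ACC=-8
Event 17 (EXEC): [IRQ0] PC=2: INC 1 -> ACC=-7
Event 18 (EXEC): [IRQ0] PC=3: IRET -> resume IRQ0 at PC=1 (depth now 1)
Event 19 (EXEC): [IRQ0] PC=1: INC 1 -> ACC=-6
Event 20 (EXEC): [IRQ0] PC=2: INC 1 -> ACC=-5
Event 21 (EXEC): [IRQ0] PC=3: IRET -> resume MAIN at PC=6 (depth now 0)
Event 22 (EXEC): [MAIN] PC=6: DEC 4 -> ACC=-9
Event 23 (EXEC): [MAIN] PC=7: HALT

Answer: -9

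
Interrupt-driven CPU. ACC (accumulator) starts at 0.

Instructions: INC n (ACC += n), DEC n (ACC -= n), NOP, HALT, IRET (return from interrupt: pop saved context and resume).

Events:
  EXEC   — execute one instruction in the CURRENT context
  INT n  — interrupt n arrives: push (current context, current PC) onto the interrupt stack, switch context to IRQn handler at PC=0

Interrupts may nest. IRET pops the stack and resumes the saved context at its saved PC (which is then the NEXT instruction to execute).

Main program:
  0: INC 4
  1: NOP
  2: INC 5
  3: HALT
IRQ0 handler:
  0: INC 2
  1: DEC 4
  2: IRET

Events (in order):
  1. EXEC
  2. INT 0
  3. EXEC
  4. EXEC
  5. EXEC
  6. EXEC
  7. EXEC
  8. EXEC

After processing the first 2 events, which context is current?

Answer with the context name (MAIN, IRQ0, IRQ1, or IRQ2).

Event 1 (EXEC): [MAIN] PC=0: INC 4 -> ACC=4
Event 2 (INT 0): INT 0 arrives: push (MAIN, PC=1), enter IRQ0 at PC=0 (depth now 1)

Answer: IRQ0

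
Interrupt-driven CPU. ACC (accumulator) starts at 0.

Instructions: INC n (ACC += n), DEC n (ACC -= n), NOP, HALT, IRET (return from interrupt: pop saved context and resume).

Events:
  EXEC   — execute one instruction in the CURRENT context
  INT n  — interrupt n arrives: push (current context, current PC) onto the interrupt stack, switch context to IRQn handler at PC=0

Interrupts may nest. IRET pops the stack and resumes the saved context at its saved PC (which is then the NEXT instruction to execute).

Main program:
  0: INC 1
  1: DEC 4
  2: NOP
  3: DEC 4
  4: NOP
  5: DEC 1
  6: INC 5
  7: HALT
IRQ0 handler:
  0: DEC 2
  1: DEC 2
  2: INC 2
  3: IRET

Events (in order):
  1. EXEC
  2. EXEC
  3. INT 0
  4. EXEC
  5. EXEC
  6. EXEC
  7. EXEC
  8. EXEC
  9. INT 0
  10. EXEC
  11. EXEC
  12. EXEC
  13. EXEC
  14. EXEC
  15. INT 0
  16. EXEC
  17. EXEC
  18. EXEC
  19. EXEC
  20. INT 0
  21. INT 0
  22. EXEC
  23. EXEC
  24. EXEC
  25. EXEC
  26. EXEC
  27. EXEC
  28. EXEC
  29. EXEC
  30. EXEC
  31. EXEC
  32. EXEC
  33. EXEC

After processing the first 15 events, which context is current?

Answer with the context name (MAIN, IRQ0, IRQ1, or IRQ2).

Answer: IRQ0

Derivation:
Event 1 (EXEC): [MAIN] PC=0: INC 1 -> ACC=1
Event 2 (EXEC): [MAIN] PC=1: DEC 4 -> ACC=-3
Event 3 (INT 0): INT 0 arrives: push (MAIN, PC=2), enter IRQ0 at PC=0 (depth now 1)
Event 4 (EXEC): [IRQ0] PC=0: DEC 2 -> ACC=-5
Event 5 (EXEC): [IRQ0] PC=1: DEC 2 -> ACC=-7
Event 6 (EXEC): [IRQ0] PC=2: INC 2 -> ACC=-5
Event 7 (EXEC): [IRQ0] PC=3: IRET -> resume MAIN at PC=2 (depth now 0)
Event 8 (EXEC): [MAIN] PC=2: NOP
Event 9 (INT 0): INT 0 arrives: push (MAIN, PC=3), enter IRQ0 at PC=0 (depth now 1)
Event 10 (EXEC): [IRQ0] PC=0: DEC 2 -> ACC=-7
Event 11 (EXEC): [IRQ0] PC=1: DEC 2 -> ACC=-9
Event 12 (EXEC): [IRQ0] PC=2: INC 2 -> ACC=-7
Event 13 (EXEC): [IRQ0] PC=3: IRET -> resume MAIN at PC=3 (depth now 0)
Event 14 (EXEC): [MAIN] PC=3: DEC 4 -> ACC=-11
Event 15 (INT 0): INT 0 arrives: push (MAIN, PC=4), enter IRQ0 at PC=0 (depth now 1)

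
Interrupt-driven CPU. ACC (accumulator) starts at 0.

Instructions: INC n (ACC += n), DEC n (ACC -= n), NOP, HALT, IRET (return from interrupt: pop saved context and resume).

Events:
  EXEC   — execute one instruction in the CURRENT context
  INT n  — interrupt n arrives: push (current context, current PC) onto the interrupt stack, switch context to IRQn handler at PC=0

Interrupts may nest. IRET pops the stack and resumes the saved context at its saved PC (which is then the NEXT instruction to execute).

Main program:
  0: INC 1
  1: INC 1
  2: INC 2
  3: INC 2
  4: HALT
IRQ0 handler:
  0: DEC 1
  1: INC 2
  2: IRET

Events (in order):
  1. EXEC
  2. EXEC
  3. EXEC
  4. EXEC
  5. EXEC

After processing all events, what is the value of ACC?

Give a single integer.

Event 1 (EXEC): [MAIN] PC=0: INC 1 -> ACC=1
Event 2 (EXEC): [MAIN] PC=1: INC 1 -> ACC=2
Event 3 (EXEC): [MAIN] PC=2: INC 2 -> ACC=4
Event 4 (EXEC): [MAIN] PC=3: INC 2 -> ACC=6
Event 5 (EXEC): [MAIN] PC=4: HALT

Answer: 6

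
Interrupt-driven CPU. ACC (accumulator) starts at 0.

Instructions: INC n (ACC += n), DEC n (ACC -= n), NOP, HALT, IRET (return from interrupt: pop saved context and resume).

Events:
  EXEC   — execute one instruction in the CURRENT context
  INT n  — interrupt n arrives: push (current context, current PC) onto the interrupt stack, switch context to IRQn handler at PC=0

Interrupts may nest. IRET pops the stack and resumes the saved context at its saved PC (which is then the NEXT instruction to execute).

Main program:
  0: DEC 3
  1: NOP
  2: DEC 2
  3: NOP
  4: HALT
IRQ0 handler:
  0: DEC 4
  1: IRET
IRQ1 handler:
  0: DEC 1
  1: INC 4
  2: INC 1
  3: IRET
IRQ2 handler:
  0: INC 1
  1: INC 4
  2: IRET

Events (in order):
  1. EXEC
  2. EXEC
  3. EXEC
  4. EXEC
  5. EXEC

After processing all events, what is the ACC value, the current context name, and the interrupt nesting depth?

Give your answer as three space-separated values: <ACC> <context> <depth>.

Answer: -5 MAIN 0

Derivation:
Event 1 (EXEC): [MAIN] PC=0: DEC 3 -> ACC=-3
Event 2 (EXEC): [MAIN] PC=1: NOP
Event 3 (EXEC): [MAIN] PC=2: DEC 2 -> ACC=-5
Event 4 (EXEC): [MAIN] PC=3: NOP
Event 5 (EXEC): [MAIN] PC=4: HALT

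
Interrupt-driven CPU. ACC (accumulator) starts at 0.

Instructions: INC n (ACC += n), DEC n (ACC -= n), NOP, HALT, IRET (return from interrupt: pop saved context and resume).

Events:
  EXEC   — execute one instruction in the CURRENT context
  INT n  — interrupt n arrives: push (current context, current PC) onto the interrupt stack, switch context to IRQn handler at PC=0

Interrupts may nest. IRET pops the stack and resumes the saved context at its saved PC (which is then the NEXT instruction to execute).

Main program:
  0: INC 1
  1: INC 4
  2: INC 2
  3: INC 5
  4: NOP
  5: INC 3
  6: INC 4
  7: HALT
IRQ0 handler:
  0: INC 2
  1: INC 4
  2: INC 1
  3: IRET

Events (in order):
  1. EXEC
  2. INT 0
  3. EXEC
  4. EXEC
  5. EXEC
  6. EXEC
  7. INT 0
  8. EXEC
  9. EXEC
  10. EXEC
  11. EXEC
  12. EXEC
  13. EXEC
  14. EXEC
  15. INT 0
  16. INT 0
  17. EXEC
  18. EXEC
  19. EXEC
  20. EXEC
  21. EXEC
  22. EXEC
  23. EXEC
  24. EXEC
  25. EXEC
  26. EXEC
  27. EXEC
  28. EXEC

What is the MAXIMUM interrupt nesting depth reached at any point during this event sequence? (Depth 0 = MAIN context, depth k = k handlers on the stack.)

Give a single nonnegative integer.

Event 1 (EXEC): [MAIN] PC=0: INC 1 -> ACC=1 [depth=0]
Event 2 (INT 0): INT 0 arrives: push (MAIN, PC=1), enter IRQ0 at PC=0 (depth now 1) [depth=1]
Event 3 (EXEC): [IRQ0] PC=0: INC 2 -> ACC=3 [depth=1]
Event 4 (EXEC): [IRQ0] PC=1: INC 4 -> ACC=7 [depth=1]
Event 5 (EXEC): [IRQ0] PC=2: INC 1 -> ACC=8 [depth=1]
Event 6 (EXEC): [IRQ0] PC=3: IRET -> resume MAIN at PC=1 (depth now 0) [depth=0]
Event 7 (INT 0): INT 0 arrives: push (MAIN, PC=1), enter IRQ0 at PC=0 (depth now 1) [depth=1]
Event 8 (EXEC): [IRQ0] PC=0: INC 2 -> ACC=10 [depth=1]
Event 9 (EXEC): [IRQ0] PC=1: INC 4 -> ACC=14 [depth=1]
Event 10 (EXEC): [IRQ0] PC=2: INC 1 -> ACC=15 [depth=1]
Event 11 (EXEC): [IRQ0] PC=3: IRET -> resume MAIN at PC=1 (depth now 0) [depth=0]
Event 12 (EXEC): [MAIN] PC=1: INC 4 -> ACC=19 [depth=0]
Event 13 (EXEC): [MAIN] PC=2: INC 2 -> ACC=21 [depth=0]
Event 14 (EXEC): [MAIN] PC=3: INC 5 -> ACC=26 [depth=0]
Event 15 (INT 0): INT 0 arrives: push (MAIN, PC=4), enter IRQ0 at PC=0 (depth now 1) [depth=1]
Event 16 (INT 0): INT 0 arrives: push (IRQ0, PC=0), enter IRQ0 at PC=0 (depth now 2) [depth=2]
Event 17 (EXEC): [IRQ0] PC=0: INC 2 -> ACC=28 [depth=2]
Event 18 (EXEC): [IRQ0] PC=1: INC 4 -> ACC=32 [depth=2]
Event 19 (EXEC): [IRQ0] PC=2: INC 1 -> ACC=33 [depth=2]
Event 20 (EXEC): [IRQ0] PC=3: IRET -> resume IRQ0 at PC=0 (depth now 1) [depth=1]
Event 21 (EXEC): [IRQ0] PC=0: INC 2 -> ACC=35 [depth=1]
Event 22 (EXEC): [IRQ0] PC=1: INC 4 -> ACC=39 [depth=1]
Event 23 (EXEC): [IRQ0] PC=2: INC 1 -> ACC=40 [depth=1]
Event 24 (EXEC): [IRQ0] PC=3: IRET -> resume MAIN at PC=4 (depth now 0) [depth=0]
Event 25 (EXEC): [MAIN] PC=4: NOP [depth=0]
Event 26 (EXEC): [MAIN] PC=5: INC 3 -> ACC=43 [depth=0]
Event 27 (EXEC): [MAIN] PC=6: INC 4 -> ACC=47 [depth=0]
Event 28 (EXEC): [MAIN] PC=7: HALT [depth=0]
Max depth observed: 2

Answer: 2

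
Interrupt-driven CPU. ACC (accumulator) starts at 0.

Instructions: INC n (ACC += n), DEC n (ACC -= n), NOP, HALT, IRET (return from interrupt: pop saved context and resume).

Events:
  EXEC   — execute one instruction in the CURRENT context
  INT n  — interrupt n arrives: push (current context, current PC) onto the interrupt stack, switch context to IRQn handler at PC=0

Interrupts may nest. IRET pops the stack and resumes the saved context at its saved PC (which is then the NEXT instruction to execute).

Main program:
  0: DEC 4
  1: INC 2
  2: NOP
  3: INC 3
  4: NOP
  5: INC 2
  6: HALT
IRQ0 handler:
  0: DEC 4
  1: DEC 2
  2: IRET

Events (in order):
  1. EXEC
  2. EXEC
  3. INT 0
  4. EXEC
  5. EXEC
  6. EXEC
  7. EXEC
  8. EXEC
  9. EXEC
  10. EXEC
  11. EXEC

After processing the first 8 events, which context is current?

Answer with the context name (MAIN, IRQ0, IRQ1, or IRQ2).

Event 1 (EXEC): [MAIN] PC=0: DEC 4 -> ACC=-4
Event 2 (EXEC): [MAIN] PC=1: INC 2 -> ACC=-2
Event 3 (INT 0): INT 0 arrives: push (MAIN, PC=2), enter IRQ0 at PC=0 (depth now 1)
Event 4 (EXEC): [IRQ0] PC=0: DEC 4 -> ACC=-6
Event 5 (EXEC): [IRQ0] PC=1: DEC 2 -> ACC=-8
Event 6 (EXEC): [IRQ0] PC=2: IRET -> resume MAIN at PC=2 (depth now 0)
Event 7 (EXEC): [MAIN] PC=2: NOP
Event 8 (EXEC): [MAIN] PC=3: INC 3 -> ACC=-5

Answer: MAIN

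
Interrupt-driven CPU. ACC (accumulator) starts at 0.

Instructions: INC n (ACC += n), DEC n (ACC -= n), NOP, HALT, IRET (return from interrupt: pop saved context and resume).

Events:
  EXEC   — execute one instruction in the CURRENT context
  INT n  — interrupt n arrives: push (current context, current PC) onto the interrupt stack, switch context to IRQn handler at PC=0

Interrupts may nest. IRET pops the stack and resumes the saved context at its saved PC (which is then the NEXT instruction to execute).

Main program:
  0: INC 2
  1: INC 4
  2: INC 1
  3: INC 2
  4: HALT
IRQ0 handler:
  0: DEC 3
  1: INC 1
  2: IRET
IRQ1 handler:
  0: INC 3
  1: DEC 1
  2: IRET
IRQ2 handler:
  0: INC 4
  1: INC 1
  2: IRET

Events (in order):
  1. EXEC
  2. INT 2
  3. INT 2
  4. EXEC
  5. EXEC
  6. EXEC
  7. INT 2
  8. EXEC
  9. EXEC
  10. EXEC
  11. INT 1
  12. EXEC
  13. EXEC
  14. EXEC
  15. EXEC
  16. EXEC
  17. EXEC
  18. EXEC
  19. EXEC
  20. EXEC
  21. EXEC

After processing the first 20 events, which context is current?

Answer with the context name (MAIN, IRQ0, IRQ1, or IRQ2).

Event 1 (EXEC): [MAIN] PC=0: INC 2 -> ACC=2
Event 2 (INT 2): INT 2 arrives: push (MAIN, PC=1), enter IRQ2 at PC=0 (depth now 1)
Event 3 (INT 2): INT 2 arrives: push (IRQ2, PC=0), enter IRQ2 at PC=0 (depth now 2)
Event 4 (EXEC): [IRQ2] PC=0: INC 4 -> ACC=6
Event 5 (EXEC): [IRQ2] PC=1: INC 1 -> ACC=7
Event 6 (EXEC): [IRQ2] PC=2: IRET -> resume IRQ2 at PC=0 (depth now 1)
Event 7 (INT 2): INT 2 arrives: push (IRQ2, PC=0), enter IRQ2 at PC=0 (depth now 2)
Event 8 (EXEC): [IRQ2] PC=0: INC 4 -> ACC=11
Event 9 (EXEC): [IRQ2] PC=1: INC 1 -> ACC=12
Event 10 (EXEC): [IRQ2] PC=2: IRET -> resume IRQ2 at PC=0 (depth now 1)
Event 11 (INT 1): INT 1 arrives: push (IRQ2, PC=0), enter IRQ1 at PC=0 (depth now 2)
Event 12 (EXEC): [IRQ1] PC=0: INC 3 -> ACC=15
Event 13 (EXEC): [IRQ1] PC=1: DEC 1 -> ACC=14
Event 14 (EXEC): [IRQ1] PC=2: IRET -> resume IRQ2 at PC=0 (depth now 1)
Event 15 (EXEC): [IRQ2] PC=0: INC 4 -> ACC=18
Event 16 (EXEC): [IRQ2] PC=1: INC 1 -> ACC=19
Event 17 (EXEC): [IRQ2] PC=2: IRET -> resume MAIN at PC=1 (depth now 0)
Event 18 (EXEC): [MAIN] PC=1: INC 4 -> ACC=23
Event 19 (EXEC): [MAIN] PC=2: INC 1 -> ACC=24
Event 20 (EXEC): [MAIN] PC=3: INC 2 -> ACC=26

Answer: MAIN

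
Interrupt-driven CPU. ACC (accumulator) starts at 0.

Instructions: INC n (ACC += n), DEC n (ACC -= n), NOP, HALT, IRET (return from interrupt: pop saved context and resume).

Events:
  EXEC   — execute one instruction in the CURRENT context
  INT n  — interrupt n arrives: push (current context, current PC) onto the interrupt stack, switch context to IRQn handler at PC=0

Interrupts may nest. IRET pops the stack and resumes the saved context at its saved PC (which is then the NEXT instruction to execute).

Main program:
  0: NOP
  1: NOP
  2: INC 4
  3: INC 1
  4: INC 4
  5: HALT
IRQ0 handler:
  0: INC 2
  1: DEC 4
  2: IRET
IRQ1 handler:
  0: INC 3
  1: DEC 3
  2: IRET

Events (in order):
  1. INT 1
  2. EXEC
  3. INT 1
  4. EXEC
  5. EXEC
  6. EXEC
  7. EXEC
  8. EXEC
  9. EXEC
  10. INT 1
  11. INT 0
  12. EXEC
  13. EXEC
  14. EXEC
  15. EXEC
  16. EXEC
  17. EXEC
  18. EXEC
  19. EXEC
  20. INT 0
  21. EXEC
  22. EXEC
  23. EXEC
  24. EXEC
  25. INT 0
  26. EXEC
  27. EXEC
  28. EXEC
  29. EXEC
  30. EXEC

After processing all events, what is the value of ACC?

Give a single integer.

Answer: 3

Derivation:
Event 1 (INT 1): INT 1 arrives: push (MAIN, PC=0), enter IRQ1 at PC=0 (depth now 1)
Event 2 (EXEC): [IRQ1] PC=0: INC 3 -> ACC=3
Event 3 (INT 1): INT 1 arrives: push (IRQ1, PC=1), enter IRQ1 at PC=0 (depth now 2)
Event 4 (EXEC): [IRQ1] PC=0: INC 3 -> ACC=6
Event 5 (EXEC): [IRQ1] PC=1: DEC 3 -> ACC=3
Event 6 (EXEC): [IRQ1] PC=2: IRET -> resume IRQ1 at PC=1 (depth now 1)
Event 7 (EXEC): [IRQ1] PC=1: DEC 3 -> ACC=0
Event 8 (EXEC): [IRQ1] PC=2: IRET -> resume MAIN at PC=0 (depth now 0)
Event 9 (EXEC): [MAIN] PC=0: NOP
Event 10 (INT 1): INT 1 arrives: push (MAIN, PC=1), enter IRQ1 at PC=0 (depth now 1)
Event 11 (INT 0): INT 0 arrives: push (IRQ1, PC=0), enter IRQ0 at PC=0 (depth now 2)
Event 12 (EXEC): [IRQ0] PC=0: INC 2 -> ACC=2
Event 13 (EXEC): [IRQ0] PC=1: DEC 4 -> ACC=-2
Event 14 (EXEC): [IRQ0] PC=2: IRET -> resume IRQ1 at PC=0 (depth now 1)
Event 15 (EXEC): [IRQ1] PC=0: INC 3 -> ACC=1
Event 16 (EXEC): [IRQ1] PC=1: DEC 3 -> ACC=-2
Event 17 (EXEC): [IRQ1] PC=2: IRET -> resume MAIN at PC=1 (depth now 0)
Event 18 (EXEC): [MAIN] PC=1: NOP
Event 19 (EXEC): [MAIN] PC=2: INC 4 -> ACC=2
Event 20 (INT 0): INT 0 arrives: push (MAIN, PC=3), enter IRQ0 at PC=0 (depth now 1)
Event 21 (EXEC): [IRQ0] PC=0: INC 2 -> ACC=4
Event 22 (EXEC): [IRQ0] PC=1: DEC 4 -> ACC=0
Event 23 (EXEC): [IRQ0] PC=2: IRET -> resume MAIN at PC=3 (depth now 0)
Event 24 (EXEC): [MAIN] PC=3: INC 1 -> ACC=1
Event 25 (INT 0): INT 0 arrives: push (MAIN, PC=4), enter IRQ0 at PC=0 (depth now 1)
Event 26 (EXEC): [IRQ0] PC=0: INC 2 -> ACC=3
Event 27 (EXEC): [IRQ0] PC=1: DEC 4 -> ACC=-1
Event 28 (EXEC): [IRQ0] PC=2: IRET -> resume MAIN at PC=4 (depth now 0)
Event 29 (EXEC): [MAIN] PC=4: INC 4 -> ACC=3
Event 30 (EXEC): [MAIN] PC=5: HALT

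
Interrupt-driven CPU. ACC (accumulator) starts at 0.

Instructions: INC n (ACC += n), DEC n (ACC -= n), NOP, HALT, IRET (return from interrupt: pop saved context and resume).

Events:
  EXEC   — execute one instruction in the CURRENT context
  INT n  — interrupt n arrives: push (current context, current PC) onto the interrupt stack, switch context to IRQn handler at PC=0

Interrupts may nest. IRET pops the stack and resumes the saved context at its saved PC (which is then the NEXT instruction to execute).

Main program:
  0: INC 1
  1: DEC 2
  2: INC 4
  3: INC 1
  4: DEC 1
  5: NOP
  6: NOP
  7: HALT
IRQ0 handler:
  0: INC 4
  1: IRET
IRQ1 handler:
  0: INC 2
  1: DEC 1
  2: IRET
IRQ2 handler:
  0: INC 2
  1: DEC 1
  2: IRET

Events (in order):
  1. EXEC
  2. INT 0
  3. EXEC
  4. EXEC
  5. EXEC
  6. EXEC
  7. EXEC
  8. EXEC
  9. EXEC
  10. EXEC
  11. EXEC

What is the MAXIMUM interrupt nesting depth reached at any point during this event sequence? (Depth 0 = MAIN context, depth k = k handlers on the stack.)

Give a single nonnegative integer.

Answer: 1

Derivation:
Event 1 (EXEC): [MAIN] PC=0: INC 1 -> ACC=1 [depth=0]
Event 2 (INT 0): INT 0 arrives: push (MAIN, PC=1), enter IRQ0 at PC=0 (depth now 1) [depth=1]
Event 3 (EXEC): [IRQ0] PC=0: INC 4 -> ACC=5 [depth=1]
Event 4 (EXEC): [IRQ0] PC=1: IRET -> resume MAIN at PC=1 (depth now 0) [depth=0]
Event 5 (EXEC): [MAIN] PC=1: DEC 2 -> ACC=3 [depth=0]
Event 6 (EXEC): [MAIN] PC=2: INC 4 -> ACC=7 [depth=0]
Event 7 (EXEC): [MAIN] PC=3: INC 1 -> ACC=8 [depth=0]
Event 8 (EXEC): [MAIN] PC=4: DEC 1 -> ACC=7 [depth=0]
Event 9 (EXEC): [MAIN] PC=5: NOP [depth=0]
Event 10 (EXEC): [MAIN] PC=6: NOP [depth=0]
Event 11 (EXEC): [MAIN] PC=7: HALT [depth=0]
Max depth observed: 1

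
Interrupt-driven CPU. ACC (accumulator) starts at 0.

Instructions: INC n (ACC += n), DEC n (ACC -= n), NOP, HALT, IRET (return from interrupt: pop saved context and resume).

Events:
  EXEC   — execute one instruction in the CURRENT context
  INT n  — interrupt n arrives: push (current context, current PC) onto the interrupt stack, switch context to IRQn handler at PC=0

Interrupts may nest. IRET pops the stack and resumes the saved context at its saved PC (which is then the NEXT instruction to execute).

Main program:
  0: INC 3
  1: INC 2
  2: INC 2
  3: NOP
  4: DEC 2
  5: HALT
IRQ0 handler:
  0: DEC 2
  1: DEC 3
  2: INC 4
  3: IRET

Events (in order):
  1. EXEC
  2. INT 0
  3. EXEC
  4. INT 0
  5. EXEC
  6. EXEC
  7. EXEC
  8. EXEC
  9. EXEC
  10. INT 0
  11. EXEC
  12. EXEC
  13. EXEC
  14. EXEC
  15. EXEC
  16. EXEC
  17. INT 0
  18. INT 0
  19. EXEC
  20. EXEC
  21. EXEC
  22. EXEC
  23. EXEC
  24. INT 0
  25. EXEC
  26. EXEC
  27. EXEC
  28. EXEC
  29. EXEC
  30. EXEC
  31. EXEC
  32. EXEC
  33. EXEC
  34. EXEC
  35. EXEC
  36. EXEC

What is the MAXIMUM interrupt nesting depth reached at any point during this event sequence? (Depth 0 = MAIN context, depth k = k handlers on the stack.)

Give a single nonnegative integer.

Answer: 2

Derivation:
Event 1 (EXEC): [MAIN] PC=0: INC 3 -> ACC=3 [depth=0]
Event 2 (INT 0): INT 0 arrives: push (MAIN, PC=1), enter IRQ0 at PC=0 (depth now 1) [depth=1]
Event 3 (EXEC): [IRQ0] PC=0: DEC 2 -> ACC=1 [depth=1]
Event 4 (INT 0): INT 0 arrives: push (IRQ0, PC=1), enter IRQ0 at PC=0 (depth now 2) [depth=2]
Event 5 (EXEC): [IRQ0] PC=0: DEC 2 -> ACC=-1 [depth=2]
Event 6 (EXEC): [IRQ0] PC=1: DEC 3 -> ACC=-4 [depth=2]
Event 7 (EXEC): [IRQ0] PC=2: INC 4 -> ACC=0 [depth=2]
Event 8 (EXEC): [IRQ0] PC=3: IRET -> resume IRQ0 at PC=1 (depth now 1) [depth=1]
Event 9 (EXEC): [IRQ0] PC=1: DEC 3 -> ACC=-3 [depth=1]
Event 10 (INT 0): INT 0 arrives: push (IRQ0, PC=2), enter IRQ0 at PC=0 (depth now 2) [depth=2]
Event 11 (EXEC): [IRQ0] PC=0: DEC 2 -> ACC=-5 [depth=2]
Event 12 (EXEC): [IRQ0] PC=1: DEC 3 -> ACC=-8 [depth=2]
Event 13 (EXEC): [IRQ0] PC=2: INC 4 -> ACC=-4 [depth=2]
Event 14 (EXEC): [IRQ0] PC=3: IRET -> resume IRQ0 at PC=2 (depth now 1) [depth=1]
Event 15 (EXEC): [IRQ0] PC=2: INC 4 -> ACC=0 [depth=1]
Event 16 (EXEC): [IRQ0] PC=3: IRET -> resume MAIN at PC=1 (depth now 0) [depth=0]
Event 17 (INT 0): INT 0 arrives: push (MAIN, PC=1), enter IRQ0 at PC=0 (depth now 1) [depth=1]
Event 18 (INT 0): INT 0 arrives: push (IRQ0, PC=0), enter IRQ0 at PC=0 (depth now 2) [depth=2]
Event 19 (EXEC): [IRQ0] PC=0: DEC 2 -> ACC=-2 [depth=2]
Event 20 (EXEC): [IRQ0] PC=1: DEC 3 -> ACC=-5 [depth=2]
Event 21 (EXEC): [IRQ0] PC=2: INC 4 -> ACC=-1 [depth=2]
Event 22 (EXEC): [IRQ0] PC=3: IRET -> resume IRQ0 at PC=0 (depth now 1) [depth=1]
Event 23 (EXEC): [IRQ0] PC=0: DEC 2 -> ACC=-3 [depth=1]
Event 24 (INT 0): INT 0 arrives: push (IRQ0, PC=1), enter IRQ0 at PC=0 (depth now 2) [depth=2]
Event 25 (EXEC): [IRQ0] PC=0: DEC 2 -> ACC=-5 [depth=2]
Event 26 (EXEC): [IRQ0] PC=1: DEC 3 -> ACC=-8 [depth=2]
Event 27 (EXEC): [IRQ0] PC=2: INC 4 -> ACC=-4 [depth=2]
Event 28 (EXEC): [IRQ0] PC=3: IRET -> resume IRQ0 at PC=1 (depth now 1) [depth=1]
Event 29 (EXEC): [IRQ0] PC=1: DEC 3 -> ACC=-7 [depth=1]
Event 30 (EXEC): [IRQ0] PC=2: INC 4 -> ACC=-3 [depth=1]
Event 31 (EXEC): [IRQ0] PC=3: IRET -> resume MAIN at PC=1 (depth now 0) [depth=0]
Event 32 (EXEC): [MAIN] PC=1: INC 2 -> ACC=-1 [depth=0]
Event 33 (EXEC): [MAIN] PC=2: INC 2 -> ACC=1 [depth=0]
Event 34 (EXEC): [MAIN] PC=3: NOP [depth=0]
Event 35 (EXEC): [MAIN] PC=4: DEC 2 -> ACC=-1 [depth=0]
Event 36 (EXEC): [MAIN] PC=5: HALT [depth=0]
Max depth observed: 2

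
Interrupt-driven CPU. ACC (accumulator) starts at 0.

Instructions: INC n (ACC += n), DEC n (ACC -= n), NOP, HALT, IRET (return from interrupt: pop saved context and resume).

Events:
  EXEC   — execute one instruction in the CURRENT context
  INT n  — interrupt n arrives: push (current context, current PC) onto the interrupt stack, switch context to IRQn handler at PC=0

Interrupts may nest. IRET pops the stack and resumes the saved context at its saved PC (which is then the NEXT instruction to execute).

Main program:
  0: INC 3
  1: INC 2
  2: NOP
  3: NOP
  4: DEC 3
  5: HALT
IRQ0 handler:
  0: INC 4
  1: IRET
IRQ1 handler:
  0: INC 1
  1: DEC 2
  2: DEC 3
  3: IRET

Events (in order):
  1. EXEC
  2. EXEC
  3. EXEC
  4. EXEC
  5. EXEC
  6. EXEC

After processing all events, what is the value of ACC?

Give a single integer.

Event 1 (EXEC): [MAIN] PC=0: INC 3 -> ACC=3
Event 2 (EXEC): [MAIN] PC=1: INC 2 -> ACC=5
Event 3 (EXEC): [MAIN] PC=2: NOP
Event 4 (EXEC): [MAIN] PC=3: NOP
Event 5 (EXEC): [MAIN] PC=4: DEC 3 -> ACC=2
Event 6 (EXEC): [MAIN] PC=5: HALT

Answer: 2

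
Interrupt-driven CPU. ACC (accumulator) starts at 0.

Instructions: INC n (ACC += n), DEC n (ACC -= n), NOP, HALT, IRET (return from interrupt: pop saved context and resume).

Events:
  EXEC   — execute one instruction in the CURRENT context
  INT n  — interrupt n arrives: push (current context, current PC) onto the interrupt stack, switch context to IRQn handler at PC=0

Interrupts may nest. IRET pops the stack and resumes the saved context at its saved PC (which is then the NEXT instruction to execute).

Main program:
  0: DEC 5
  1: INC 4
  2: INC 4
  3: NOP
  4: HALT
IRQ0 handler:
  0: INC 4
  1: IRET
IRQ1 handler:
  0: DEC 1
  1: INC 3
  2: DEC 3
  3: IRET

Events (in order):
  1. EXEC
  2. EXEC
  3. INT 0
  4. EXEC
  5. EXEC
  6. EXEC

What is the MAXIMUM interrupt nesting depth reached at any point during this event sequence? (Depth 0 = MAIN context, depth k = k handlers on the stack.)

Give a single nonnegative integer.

Answer: 1

Derivation:
Event 1 (EXEC): [MAIN] PC=0: DEC 5 -> ACC=-5 [depth=0]
Event 2 (EXEC): [MAIN] PC=1: INC 4 -> ACC=-1 [depth=0]
Event 3 (INT 0): INT 0 arrives: push (MAIN, PC=2), enter IRQ0 at PC=0 (depth now 1) [depth=1]
Event 4 (EXEC): [IRQ0] PC=0: INC 4 -> ACC=3 [depth=1]
Event 5 (EXEC): [IRQ0] PC=1: IRET -> resume MAIN at PC=2 (depth now 0) [depth=0]
Event 6 (EXEC): [MAIN] PC=2: INC 4 -> ACC=7 [depth=0]
Max depth observed: 1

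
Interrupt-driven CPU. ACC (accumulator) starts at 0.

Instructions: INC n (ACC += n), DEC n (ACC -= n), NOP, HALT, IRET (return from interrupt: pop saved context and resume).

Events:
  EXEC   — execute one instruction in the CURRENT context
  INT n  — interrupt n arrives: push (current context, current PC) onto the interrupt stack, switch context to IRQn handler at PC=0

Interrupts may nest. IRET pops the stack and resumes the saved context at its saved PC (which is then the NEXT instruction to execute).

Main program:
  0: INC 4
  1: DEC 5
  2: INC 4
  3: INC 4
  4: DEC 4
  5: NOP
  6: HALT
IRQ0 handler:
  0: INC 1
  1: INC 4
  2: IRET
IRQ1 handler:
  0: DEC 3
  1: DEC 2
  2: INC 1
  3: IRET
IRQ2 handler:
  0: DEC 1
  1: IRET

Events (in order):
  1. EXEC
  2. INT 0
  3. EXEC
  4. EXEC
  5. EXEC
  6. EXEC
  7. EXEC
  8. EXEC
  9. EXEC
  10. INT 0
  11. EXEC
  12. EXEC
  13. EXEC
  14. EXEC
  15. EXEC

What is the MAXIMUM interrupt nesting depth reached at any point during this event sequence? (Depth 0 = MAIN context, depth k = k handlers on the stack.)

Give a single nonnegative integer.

Answer: 1

Derivation:
Event 1 (EXEC): [MAIN] PC=0: INC 4 -> ACC=4 [depth=0]
Event 2 (INT 0): INT 0 arrives: push (MAIN, PC=1), enter IRQ0 at PC=0 (depth now 1) [depth=1]
Event 3 (EXEC): [IRQ0] PC=0: INC 1 -> ACC=5 [depth=1]
Event 4 (EXEC): [IRQ0] PC=1: INC 4 -> ACC=9 [depth=1]
Event 5 (EXEC): [IRQ0] PC=2: IRET -> resume MAIN at PC=1 (depth now 0) [depth=0]
Event 6 (EXEC): [MAIN] PC=1: DEC 5 -> ACC=4 [depth=0]
Event 7 (EXEC): [MAIN] PC=2: INC 4 -> ACC=8 [depth=0]
Event 8 (EXEC): [MAIN] PC=3: INC 4 -> ACC=12 [depth=0]
Event 9 (EXEC): [MAIN] PC=4: DEC 4 -> ACC=8 [depth=0]
Event 10 (INT 0): INT 0 arrives: push (MAIN, PC=5), enter IRQ0 at PC=0 (depth now 1) [depth=1]
Event 11 (EXEC): [IRQ0] PC=0: INC 1 -> ACC=9 [depth=1]
Event 12 (EXEC): [IRQ0] PC=1: INC 4 -> ACC=13 [depth=1]
Event 13 (EXEC): [IRQ0] PC=2: IRET -> resume MAIN at PC=5 (depth now 0) [depth=0]
Event 14 (EXEC): [MAIN] PC=5: NOP [depth=0]
Event 15 (EXEC): [MAIN] PC=6: HALT [depth=0]
Max depth observed: 1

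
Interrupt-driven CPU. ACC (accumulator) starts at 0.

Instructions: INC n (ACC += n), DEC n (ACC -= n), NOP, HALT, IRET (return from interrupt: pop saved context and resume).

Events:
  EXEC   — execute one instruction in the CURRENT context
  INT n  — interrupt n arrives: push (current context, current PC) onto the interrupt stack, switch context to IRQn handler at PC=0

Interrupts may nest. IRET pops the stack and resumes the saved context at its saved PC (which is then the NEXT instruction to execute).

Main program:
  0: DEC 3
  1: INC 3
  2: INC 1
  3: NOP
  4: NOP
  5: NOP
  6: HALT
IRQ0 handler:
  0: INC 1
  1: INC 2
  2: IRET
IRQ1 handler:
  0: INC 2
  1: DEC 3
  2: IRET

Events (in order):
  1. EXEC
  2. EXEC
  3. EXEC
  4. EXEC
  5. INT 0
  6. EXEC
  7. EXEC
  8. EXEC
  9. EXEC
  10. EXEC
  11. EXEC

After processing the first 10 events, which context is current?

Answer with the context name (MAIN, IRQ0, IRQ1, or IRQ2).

Answer: MAIN

Derivation:
Event 1 (EXEC): [MAIN] PC=0: DEC 3 -> ACC=-3
Event 2 (EXEC): [MAIN] PC=1: INC 3 -> ACC=0
Event 3 (EXEC): [MAIN] PC=2: INC 1 -> ACC=1
Event 4 (EXEC): [MAIN] PC=3: NOP
Event 5 (INT 0): INT 0 arrives: push (MAIN, PC=4), enter IRQ0 at PC=0 (depth now 1)
Event 6 (EXEC): [IRQ0] PC=0: INC 1 -> ACC=2
Event 7 (EXEC): [IRQ0] PC=1: INC 2 -> ACC=4
Event 8 (EXEC): [IRQ0] PC=2: IRET -> resume MAIN at PC=4 (depth now 0)
Event 9 (EXEC): [MAIN] PC=4: NOP
Event 10 (EXEC): [MAIN] PC=5: NOP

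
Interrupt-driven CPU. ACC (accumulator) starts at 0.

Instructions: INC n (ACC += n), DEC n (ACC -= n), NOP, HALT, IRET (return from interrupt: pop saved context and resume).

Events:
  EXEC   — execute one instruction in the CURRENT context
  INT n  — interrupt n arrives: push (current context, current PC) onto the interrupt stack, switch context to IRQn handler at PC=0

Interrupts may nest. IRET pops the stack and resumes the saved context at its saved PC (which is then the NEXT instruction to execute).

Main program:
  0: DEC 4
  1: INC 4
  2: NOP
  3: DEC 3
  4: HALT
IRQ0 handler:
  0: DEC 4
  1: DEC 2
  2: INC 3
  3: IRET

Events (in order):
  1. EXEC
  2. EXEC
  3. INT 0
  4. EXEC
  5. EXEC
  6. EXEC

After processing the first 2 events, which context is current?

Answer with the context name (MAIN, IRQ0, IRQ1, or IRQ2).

Answer: MAIN

Derivation:
Event 1 (EXEC): [MAIN] PC=0: DEC 4 -> ACC=-4
Event 2 (EXEC): [MAIN] PC=1: INC 4 -> ACC=0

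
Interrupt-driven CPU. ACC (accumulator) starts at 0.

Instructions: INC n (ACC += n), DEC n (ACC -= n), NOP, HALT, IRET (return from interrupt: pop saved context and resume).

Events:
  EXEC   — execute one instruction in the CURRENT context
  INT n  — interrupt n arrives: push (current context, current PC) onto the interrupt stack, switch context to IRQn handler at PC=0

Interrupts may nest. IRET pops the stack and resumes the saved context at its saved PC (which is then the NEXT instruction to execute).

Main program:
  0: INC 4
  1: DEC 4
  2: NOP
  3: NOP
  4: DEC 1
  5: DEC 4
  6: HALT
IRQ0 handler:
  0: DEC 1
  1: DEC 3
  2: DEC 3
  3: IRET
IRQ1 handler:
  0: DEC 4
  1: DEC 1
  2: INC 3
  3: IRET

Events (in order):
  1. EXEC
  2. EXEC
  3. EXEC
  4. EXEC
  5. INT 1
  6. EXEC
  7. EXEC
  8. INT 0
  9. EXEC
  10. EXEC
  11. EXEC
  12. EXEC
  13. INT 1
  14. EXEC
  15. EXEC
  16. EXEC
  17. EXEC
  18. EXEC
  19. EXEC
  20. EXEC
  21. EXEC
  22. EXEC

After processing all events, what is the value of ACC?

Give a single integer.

Event 1 (EXEC): [MAIN] PC=0: INC 4 -> ACC=4
Event 2 (EXEC): [MAIN] PC=1: DEC 4 -> ACC=0
Event 3 (EXEC): [MAIN] PC=2: NOP
Event 4 (EXEC): [MAIN] PC=3: NOP
Event 5 (INT 1): INT 1 arrives: push (MAIN, PC=4), enter IRQ1 at PC=0 (depth now 1)
Event 6 (EXEC): [IRQ1] PC=0: DEC 4 -> ACC=-4
Event 7 (EXEC): [IRQ1] PC=1: DEC 1 -> ACC=-5
Event 8 (INT 0): INT 0 arrives: push (IRQ1, PC=2), enter IRQ0 at PC=0 (depth now 2)
Event 9 (EXEC): [IRQ0] PC=0: DEC 1 -> ACC=-6
Event 10 (EXEC): [IRQ0] PC=1: DEC 3 -> ACC=-9
Event 11 (EXEC): [IRQ0] PC=2: DEC 3 -> ACC=-12
Event 12 (EXEC): [IRQ0] PC=3: IRET -> resume IRQ1 at PC=2 (depth now 1)
Event 13 (INT 1): INT 1 arrives: push (IRQ1, PC=2), enter IRQ1 at PC=0 (depth now 2)
Event 14 (EXEC): [IRQ1] PC=0: DEC 4 -> ACC=-16
Event 15 (EXEC): [IRQ1] PC=1: DEC 1 -> ACC=-17
Event 16 (EXEC): [IRQ1] PC=2: INC 3 -> ACC=-14
Event 17 (EXEC): [IRQ1] PC=3: IRET -> resume IRQ1 at PC=2 (depth now 1)
Event 18 (EXEC): [IRQ1] PC=2: INC 3 -> ACC=-11
Event 19 (EXEC): [IRQ1] PC=3: IRET -> resume MAIN at PC=4 (depth now 0)
Event 20 (EXEC): [MAIN] PC=4: DEC 1 -> ACC=-12
Event 21 (EXEC): [MAIN] PC=5: DEC 4 -> ACC=-16
Event 22 (EXEC): [MAIN] PC=6: HALT

Answer: -16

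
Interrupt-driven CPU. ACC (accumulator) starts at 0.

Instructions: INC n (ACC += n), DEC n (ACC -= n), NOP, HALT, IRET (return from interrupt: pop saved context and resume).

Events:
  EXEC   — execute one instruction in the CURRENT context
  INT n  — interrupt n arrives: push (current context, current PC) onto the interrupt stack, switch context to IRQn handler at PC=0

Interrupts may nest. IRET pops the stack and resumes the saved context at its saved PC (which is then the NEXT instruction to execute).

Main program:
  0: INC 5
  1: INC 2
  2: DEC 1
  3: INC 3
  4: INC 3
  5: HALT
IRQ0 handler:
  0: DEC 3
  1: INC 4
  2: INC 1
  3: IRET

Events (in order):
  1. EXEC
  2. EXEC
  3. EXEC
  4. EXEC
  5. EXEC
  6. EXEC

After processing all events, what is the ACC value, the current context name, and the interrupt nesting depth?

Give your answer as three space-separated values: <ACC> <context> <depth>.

Event 1 (EXEC): [MAIN] PC=0: INC 5 -> ACC=5
Event 2 (EXEC): [MAIN] PC=1: INC 2 -> ACC=7
Event 3 (EXEC): [MAIN] PC=2: DEC 1 -> ACC=6
Event 4 (EXEC): [MAIN] PC=3: INC 3 -> ACC=9
Event 5 (EXEC): [MAIN] PC=4: INC 3 -> ACC=12
Event 6 (EXEC): [MAIN] PC=5: HALT

Answer: 12 MAIN 0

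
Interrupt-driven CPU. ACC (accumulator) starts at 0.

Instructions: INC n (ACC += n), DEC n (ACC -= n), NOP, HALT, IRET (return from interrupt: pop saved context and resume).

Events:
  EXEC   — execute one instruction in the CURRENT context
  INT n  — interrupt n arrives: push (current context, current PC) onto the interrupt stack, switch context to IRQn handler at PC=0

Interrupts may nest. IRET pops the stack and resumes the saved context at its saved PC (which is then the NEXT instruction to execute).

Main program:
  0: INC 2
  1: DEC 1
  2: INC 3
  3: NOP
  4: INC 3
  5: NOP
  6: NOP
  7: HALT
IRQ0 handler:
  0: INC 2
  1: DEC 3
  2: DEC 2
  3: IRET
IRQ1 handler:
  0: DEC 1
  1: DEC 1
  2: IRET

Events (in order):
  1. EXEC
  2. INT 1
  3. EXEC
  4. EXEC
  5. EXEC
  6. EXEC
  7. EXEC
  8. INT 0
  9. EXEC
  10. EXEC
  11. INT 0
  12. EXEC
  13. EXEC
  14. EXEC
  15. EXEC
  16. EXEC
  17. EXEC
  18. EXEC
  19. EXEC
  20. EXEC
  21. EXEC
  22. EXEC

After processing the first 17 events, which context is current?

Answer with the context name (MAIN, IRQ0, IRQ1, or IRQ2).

Answer: MAIN

Derivation:
Event 1 (EXEC): [MAIN] PC=0: INC 2 -> ACC=2
Event 2 (INT 1): INT 1 arrives: push (MAIN, PC=1), enter IRQ1 at PC=0 (depth now 1)
Event 3 (EXEC): [IRQ1] PC=0: DEC 1 -> ACC=1
Event 4 (EXEC): [IRQ1] PC=1: DEC 1 -> ACC=0
Event 5 (EXEC): [IRQ1] PC=2: IRET -> resume MAIN at PC=1 (depth now 0)
Event 6 (EXEC): [MAIN] PC=1: DEC 1 -> ACC=-1
Event 7 (EXEC): [MAIN] PC=2: INC 3 -> ACC=2
Event 8 (INT 0): INT 0 arrives: push (MAIN, PC=3), enter IRQ0 at PC=0 (depth now 1)
Event 9 (EXEC): [IRQ0] PC=0: INC 2 -> ACC=4
Event 10 (EXEC): [IRQ0] PC=1: DEC 3 -> ACC=1
Event 11 (INT 0): INT 0 arrives: push (IRQ0, PC=2), enter IRQ0 at PC=0 (depth now 2)
Event 12 (EXEC): [IRQ0] PC=0: INC 2 -> ACC=3
Event 13 (EXEC): [IRQ0] PC=1: DEC 3 -> ACC=0
Event 14 (EXEC): [IRQ0] PC=2: DEC 2 -> ACC=-2
Event 15 (EXEC): [IRQ0] PC=3: IRET -> resume IRQ0 at PC=2 (depth now 1)
Event 16 (EXEC): [IRQ0] PC=2: DEC 2 -> ACC=-4
Event 17 (EXEC): [IRQ0] PC=3: IRET -> resume MAIN at PC=3 (depth now 0)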